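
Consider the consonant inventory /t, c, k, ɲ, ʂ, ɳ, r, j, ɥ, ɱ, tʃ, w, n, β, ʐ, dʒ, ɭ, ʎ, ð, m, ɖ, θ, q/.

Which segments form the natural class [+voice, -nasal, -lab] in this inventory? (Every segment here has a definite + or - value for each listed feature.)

Checking each segment against [+voice], [-nasal], [-labial]: /r/ (alveolar trill), /j/ (palatal glide), /ʐ/ (voiced retroflex fricative), /dʒ/ (voiced postalveolar affricate), /ɭ/ (retroflex lateral approximant), /ʎ/ (palatal lateral approximant), among others, satisfy every feature; every other segment in the inventory fails at least one.

r, j, ʐ, dʒ, ɭ, ʎ, ð, ɖ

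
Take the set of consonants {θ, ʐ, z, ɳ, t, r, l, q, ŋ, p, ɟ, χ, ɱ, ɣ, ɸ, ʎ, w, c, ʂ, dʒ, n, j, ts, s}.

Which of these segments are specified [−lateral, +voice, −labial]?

ʐ, z, ɳ, r, ŋ, ɟ, ɣ, dʒ, n, j

Checking each segment against [−lateral], [+voice], [−labial]: /ʐ/ (voiced retroflex fricative), /z/ (voiced alveolar fricative), /ɳ/ (retroflex nasal), /r/ (alveolar trill), /ŋ/ (velar nasal), /ɟ/ (voiced palatal stop), among others, satisfy every feature; every other segment in the inventory fails at least one.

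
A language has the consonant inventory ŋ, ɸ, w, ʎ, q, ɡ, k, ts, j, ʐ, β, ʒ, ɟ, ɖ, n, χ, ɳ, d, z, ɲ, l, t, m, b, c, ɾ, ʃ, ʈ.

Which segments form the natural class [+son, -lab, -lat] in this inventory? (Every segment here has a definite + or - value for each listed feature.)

Eliminate segments failing any feature: /ɸ, q, ɡ, k, ts, ʐ, β, ʒ, ɟ, ɖ, χ, d, z, t, b, c, ʃ, ʈ/ are [-sonorant]; /w, m/ are [+labial]; /ʎ, l/ are [+lateral]. The remaining /ŋ, j, n, ɳ, ɲ, ɾ/ satisfy [+sonorant], [-labial], [-lateral].

ŋ, j, n, ɳ, ɲ, ɾ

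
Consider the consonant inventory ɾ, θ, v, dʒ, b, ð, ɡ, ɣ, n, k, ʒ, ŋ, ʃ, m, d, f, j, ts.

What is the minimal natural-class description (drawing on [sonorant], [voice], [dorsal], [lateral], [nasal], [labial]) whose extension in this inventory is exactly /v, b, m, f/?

Every target segment is [+labial] and no other inventory member is, so one feature is enough.

[+labial]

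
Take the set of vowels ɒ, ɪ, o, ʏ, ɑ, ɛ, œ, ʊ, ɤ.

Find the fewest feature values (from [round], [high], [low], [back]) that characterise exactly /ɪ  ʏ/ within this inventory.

The class [+high], [−back] has exactly /ɪ, ʏ/ as its extension in this inventory. No smaller conjunction from the listed features achieves this: [−back] alone would also admit /ɛ, œ/; [+high] alone would also admit /ʊ/; and checking the remaining single features turns up none with this extension.

[+high, −back]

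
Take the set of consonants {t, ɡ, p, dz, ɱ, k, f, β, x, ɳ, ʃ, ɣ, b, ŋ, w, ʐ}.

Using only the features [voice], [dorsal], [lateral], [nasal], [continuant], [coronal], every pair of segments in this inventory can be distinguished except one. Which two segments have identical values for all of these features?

ɣ, w

On the given features, /ɣ/ and /w/ have an identical profile: [+voice], [+dorsal], [-lateral], [-nasal], [+continuant], [-coronal]. No other two segments in the inventory coincide on all 6 features. (They do differ in [sonorant], [labial] and [round], which are not among the given features.)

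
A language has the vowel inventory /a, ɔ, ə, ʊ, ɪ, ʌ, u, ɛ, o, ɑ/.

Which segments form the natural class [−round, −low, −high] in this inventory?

Eliminate segments failing any feature: /a, ɑ/ are [+low]; /ɔ, ʊ, u, o/ are [+round]; /ɪ/ is [+high]. The remaining /ə, ʌ, ɛ/ satisfy [−round], [−low], [−high].

ə, ʌ, ɛ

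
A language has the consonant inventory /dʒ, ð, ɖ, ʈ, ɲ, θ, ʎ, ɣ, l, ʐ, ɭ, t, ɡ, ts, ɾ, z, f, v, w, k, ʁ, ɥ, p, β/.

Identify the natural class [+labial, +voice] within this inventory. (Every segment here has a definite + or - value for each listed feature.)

The [+labial] segments are /f, v, w, ɥ, p, β/.
Then [+voice] leaves /v, w, ɥ, β/.

v, w, ɥ, β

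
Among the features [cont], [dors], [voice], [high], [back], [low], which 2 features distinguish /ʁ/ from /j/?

[high], [back]

/ʁ/ (voiced uvular fricative) and /j/ (palatal glide) agree on [+continuant], [+dorsal], [+voice], [−low]. They differ on [high] (/ʁ/ [−], /j/ [+]), [back] (/ʁ/ [+], /j/ [−]).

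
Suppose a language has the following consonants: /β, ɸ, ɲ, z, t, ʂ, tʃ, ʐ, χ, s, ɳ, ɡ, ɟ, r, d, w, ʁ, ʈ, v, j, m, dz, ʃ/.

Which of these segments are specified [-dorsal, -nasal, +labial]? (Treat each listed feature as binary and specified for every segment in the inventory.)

β, ɸ, v

Checking each segment against [-dorsal], [-nasal], [+labial]: /β/ (voiced bilabial fricative), /ɸ/ (voiceless bilabial fricative), /v/ (voiced labiodental fricative) satisfy every feature; every other segment in the inventory fails at least one.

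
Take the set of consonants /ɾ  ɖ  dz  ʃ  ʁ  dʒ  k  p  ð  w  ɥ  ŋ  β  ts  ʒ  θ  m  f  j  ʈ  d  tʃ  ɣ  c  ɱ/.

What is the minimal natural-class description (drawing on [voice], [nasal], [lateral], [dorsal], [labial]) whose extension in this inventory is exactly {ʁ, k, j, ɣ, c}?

The class [-nasal], [-labial], [+dorsal] has exactly /ʁ, k, j, ɣ, c/ as its extension in this inventory. No smaller conjunction from the listed features achieves this: [-labial, +dorsal] alone would also admit /ŋ/; [-nasal, +dorsal] alone would also admit /w, ɥ/; [-nasal, -labial] alone would also admit /ɾ, ɖ, dz, ʃ, …/; and checking the remaining two-feature bundles turns up none with this extension.

[-nasal, -labial, +dorsal]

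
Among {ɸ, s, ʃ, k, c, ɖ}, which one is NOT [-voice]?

ɖ

/ʃ, c, ɸ, s, k/ are all [-voice]; /ɖ/ (voiced retroflex stop) is [+voice].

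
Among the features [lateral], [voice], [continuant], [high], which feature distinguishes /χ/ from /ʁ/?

/χ/ is the voiceless uvular fricative and /ʁ/ is the voiced uvular fricative. Both are [-lateral], [+continuant], [-high]. /χ/ is [-voice] while /ʁ/ is [+voice], so the distinguishing feature is [voice].

[voice]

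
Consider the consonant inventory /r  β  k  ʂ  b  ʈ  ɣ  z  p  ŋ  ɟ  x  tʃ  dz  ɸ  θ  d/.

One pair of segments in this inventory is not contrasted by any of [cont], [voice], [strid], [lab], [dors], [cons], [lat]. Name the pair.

ɟ, ŋ

On the given features, /ɟ/ and /ŋ/ have an identical profile: [-continuant], [+voice], [-strident], [-labial], [+dorsal], [+consonantal], [-lateral]. No other two segments in the inventory coincide on all 7 features. (They do differ in [sonorant], [nasal] and [back], which are not among the given features.)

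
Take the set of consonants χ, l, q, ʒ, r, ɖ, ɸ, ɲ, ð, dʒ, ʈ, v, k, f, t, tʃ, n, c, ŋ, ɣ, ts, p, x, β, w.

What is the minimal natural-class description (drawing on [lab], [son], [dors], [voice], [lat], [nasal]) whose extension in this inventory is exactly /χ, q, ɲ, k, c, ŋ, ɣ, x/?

/χ, q, ɲ, k, c, ŋ, ɣ, x/ are all [-labial], [+dorsal], and no other segment in the inventory matches both values. Dropping any one of them over-generates: [+dorsal] alone would also admit /w/; [-labial] alone would also admit /l, ʒ, r, ɖ, …/. No other single listed feature picks out exactly this set either, so fewer than two features will not do.

[-lab, +dors]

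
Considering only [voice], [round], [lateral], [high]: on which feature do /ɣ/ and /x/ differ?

[voice]

/ɣ/ (voiced velar fricative) and /x/ (voiceless velar fricative) agree on [−round], [−lateral], [+high]. They differ on [voice] (/ɣ/ [+], /x/ [−]).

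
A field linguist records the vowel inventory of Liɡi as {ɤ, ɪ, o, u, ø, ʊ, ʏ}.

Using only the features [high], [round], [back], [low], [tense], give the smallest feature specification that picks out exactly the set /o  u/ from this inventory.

[+back, +round, +tense]

/o, u/ are all [+back], [+round], [+tense], and no other segment in the inventory matches all three values. Dropping any one of them over-generates: [+round, +tense] alone would also admit /ø/; [+back, +tense] alone would also admit /ɤ/; [+back, +round] alone would also admit /ʊ/. No other combination of two listed features picks out exactly this set either, so fewer than three features will not do.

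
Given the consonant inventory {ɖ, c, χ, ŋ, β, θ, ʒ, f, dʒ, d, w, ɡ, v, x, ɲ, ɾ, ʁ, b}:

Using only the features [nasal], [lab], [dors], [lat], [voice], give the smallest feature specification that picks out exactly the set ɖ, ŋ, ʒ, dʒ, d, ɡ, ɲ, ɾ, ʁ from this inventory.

[+voice, −lab]

Every target segment is [+voice], [−labial]; each remaining inventory member fails at least one of these. Each conjunct is needed — [−labial] alone would also admit /c, χ, θ, x/; [+voice] alone would also admit /β, w, v, b/ — and no other single listed feature has exactly this extension, so two is the minimum.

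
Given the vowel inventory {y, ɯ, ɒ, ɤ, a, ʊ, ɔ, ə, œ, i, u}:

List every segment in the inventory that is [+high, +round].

Eliminate segments failing any feature: /ɯ, i/ are [−round]; /ɒ, ɤ, a, ɔ, ə, œ/ are [−high]. The remaining /y, ʊ, u/ satisfy [+high], [+round].

y, ʊ, u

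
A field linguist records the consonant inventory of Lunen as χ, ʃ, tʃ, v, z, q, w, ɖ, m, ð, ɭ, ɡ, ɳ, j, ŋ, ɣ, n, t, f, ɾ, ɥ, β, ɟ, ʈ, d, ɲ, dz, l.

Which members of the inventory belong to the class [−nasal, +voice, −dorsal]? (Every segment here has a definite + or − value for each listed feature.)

Checking each segment against [−nasal], [+voice], [−dorsal]: /v/ (voiced labiodental fricative), /z/ (voiced alveolar fricative), /ɖ/ (voiced retroflex stop), /ð/ (voiced dental fricative), /ɭ/ (retroflex lateral approximant), /ɾ/ (alveolar tap), among others, satisfy every feature; every other segment in the inventory fails at least one.

v, z, ɖ, ð, ɭ, ɾ, β, d, dz, l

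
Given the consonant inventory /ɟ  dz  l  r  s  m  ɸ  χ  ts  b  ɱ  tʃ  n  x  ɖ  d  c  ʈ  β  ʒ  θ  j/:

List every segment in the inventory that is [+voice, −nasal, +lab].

b, β

Checking each segment against [+voice], [−nasal], [+labial]: /b/ (voiced bilabial stop), /β/ (voiced bilabial fricative) satisfy every feature; every other segment in the inventory fails at least one.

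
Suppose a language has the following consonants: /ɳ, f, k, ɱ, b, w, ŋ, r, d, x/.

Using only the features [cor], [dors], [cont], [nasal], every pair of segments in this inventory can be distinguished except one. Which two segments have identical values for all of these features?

Both /w/ and /x/ are [−coronal], [+dorsal], [+continuant], [−nasal]. Since the list omits [sonorant], [voice], [labial] and [round] — which do distinguish the labial-velar glide from the voiceless velar fricative — this pair collapses; all other pairs remain distinct.

w, x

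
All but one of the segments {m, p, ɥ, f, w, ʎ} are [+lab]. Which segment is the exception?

ʎ

/f, ɥ, w, p, m/ are all [+labial]; /ʎ/ (palatal lateral approximant) is [−labial].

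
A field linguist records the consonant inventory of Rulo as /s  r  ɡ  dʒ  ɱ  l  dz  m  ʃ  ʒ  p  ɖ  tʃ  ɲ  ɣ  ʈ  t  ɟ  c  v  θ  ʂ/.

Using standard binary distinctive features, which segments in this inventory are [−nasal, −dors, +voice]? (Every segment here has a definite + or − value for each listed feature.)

The [−nasal] segments are /s, r, ɡ, dʒ, l, dz, ʃ, ʒ, p, ɖ, tʃ, ɣ, ʈ, t, ɟ, c, v, θ, ʂ/.
Within that set, [−dorsal] gives /s, r, dʒ, l, dz, ʃ, ʒ, p, ɖ, tʃ, ʈ, t, v, θ, ʂ/.
Of those, [+voice] leaves /r, dʒ, l, dz, ʒ, ɖ, v/.

r, dʒ, l, dz, ʒ, ɖ, v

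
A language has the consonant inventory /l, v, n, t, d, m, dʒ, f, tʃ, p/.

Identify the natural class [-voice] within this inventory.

t, f, tʃ, p

The feature [voice] marks segments produced with vocal-fold vibration. In this inventory /t, f, tʃ, p/ lack that property, so they are [-voice]; /l, v, n, d, m, dʒ/ are [+voice].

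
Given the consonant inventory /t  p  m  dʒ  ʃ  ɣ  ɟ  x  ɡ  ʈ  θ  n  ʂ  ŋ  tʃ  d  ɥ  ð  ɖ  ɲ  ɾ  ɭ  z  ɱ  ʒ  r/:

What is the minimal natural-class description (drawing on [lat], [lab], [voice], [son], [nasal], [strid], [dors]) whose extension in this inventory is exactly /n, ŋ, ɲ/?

Every target segment is [+nasal], [−labial]; each remaining inventory member fails at least one of these. Each conjunct is needed — [−labial] alone would also admit /t, dʒ, ʃ, ɣ, …/; [+nasal] alone would also admit /m, ɱ/ — and no other single listed feature has exactly this extension, so two is the minimum.

[+nasal, −lab]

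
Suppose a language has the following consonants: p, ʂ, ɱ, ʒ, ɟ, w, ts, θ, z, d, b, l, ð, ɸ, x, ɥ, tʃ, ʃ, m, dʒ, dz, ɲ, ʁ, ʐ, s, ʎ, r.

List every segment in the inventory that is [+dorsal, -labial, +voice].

First, the [+dorsal] segments are /ɟ, w, x, ɥ, ɲ, ʁ, ʎ/.
Intersecting with [-labial] gives /ɟ, x, ɲ, ʁ, ʎ/.
Within that set, [+voice] leaves /ɟ, ɲ, ʁ, ʎ/.

ɟ, ɲ, ʁ, ʎ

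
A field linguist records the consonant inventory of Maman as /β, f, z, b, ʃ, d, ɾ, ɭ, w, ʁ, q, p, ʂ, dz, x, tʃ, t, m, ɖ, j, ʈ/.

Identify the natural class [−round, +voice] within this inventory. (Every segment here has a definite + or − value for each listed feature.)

β, z, b, d, ɾ, ɭ, ʁ, dz, m, ɖ, j

The [−round] segments are /β, f, z, b, ʃ, d, ɾ, ɭ, ʁ, q, p, ʂ, dz, x, tʃ, t, m, ɖ, j, ʈ/.
Then [+voice] leaves /β, z, b, d, ɾ, ɭ, ʁ, dz, m, ɖ, j/.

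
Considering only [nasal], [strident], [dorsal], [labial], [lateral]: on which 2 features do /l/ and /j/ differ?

/l/ (alveolar lateral approximant) and /j/ (palatal glide) agree on [-nasal], [-strident], [-labial]. They differ on [lateral] (/l/ [+], /j/ [-]), [dorsal] (/l/ [-], /j/ [+]).

[lateral], [dorsal]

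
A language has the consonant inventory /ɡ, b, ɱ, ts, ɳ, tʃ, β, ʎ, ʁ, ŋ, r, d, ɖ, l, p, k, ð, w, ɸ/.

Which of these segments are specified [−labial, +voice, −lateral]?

First, the [−labial] segments are /ɡ, ts, ɳ, tʃ, ʎ, ʁ, ŋ, r, d, ɖ, l, k, ð/.
Intersecting with [+voice] gives /ɡ, ɳ, ʎ, ʁ, ŋ, r, d, ɖ, l, ð/.
Intersecting with [−lateral] leaves /ɡ, ɳ, ʁ, ŋ, r, d, ɖ, ð/.

ɡ, ɳ, ʁ, ŋ, r, d, ɖ, ð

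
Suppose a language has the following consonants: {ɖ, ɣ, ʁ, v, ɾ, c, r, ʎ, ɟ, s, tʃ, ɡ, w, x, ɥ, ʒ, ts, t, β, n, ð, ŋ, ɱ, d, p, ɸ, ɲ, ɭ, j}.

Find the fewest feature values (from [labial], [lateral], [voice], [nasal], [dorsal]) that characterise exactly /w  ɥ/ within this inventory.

Every target segment is [+labial], [+dorsal]; each remaining inventory member fails at least one of these. Each conjunct is needed — [+dorsal] alone would also admit /ɣ, ʁ, c, ʎ, …/; [+labial] alone would also admit /v, β, ɱ, p, …/ — and no other single listed feature has exactly this extension, so two is the minimum.

[+labial, +dorsal]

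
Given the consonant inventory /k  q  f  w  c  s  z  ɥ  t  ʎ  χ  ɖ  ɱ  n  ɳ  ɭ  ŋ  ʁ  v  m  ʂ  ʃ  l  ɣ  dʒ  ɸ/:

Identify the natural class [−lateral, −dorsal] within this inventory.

f, s, z, t, ɖ, ɱ, n, ɳ, v, m, ʂ, ʃ, dʒ, ɸ

Checking each segment against [−lateral], [−dorsal]: /f/ (voiceless labiodental fricative), /s/ (voiceless alveolar fricative), /z/ (voiced alveolar fricative), /t/ (voiceless alveolar stop), /ɖ/ (voiced retroflex stop), /ɱ/ (labiodental nasal), among others, satisfy every feature; every other segment in the inventory fails at least one.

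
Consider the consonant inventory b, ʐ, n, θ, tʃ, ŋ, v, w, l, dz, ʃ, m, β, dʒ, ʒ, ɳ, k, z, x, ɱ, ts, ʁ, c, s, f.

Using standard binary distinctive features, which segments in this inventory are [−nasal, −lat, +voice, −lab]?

The [−nasal] segments are /b, ʐ, θ, tʃ, v, w, l, dz, ʃ, β, dʒ, ʒ, k, z, x, ts, ʁ, c, s, f/.
Within that set, [−lateral] gives /b, ʐ, θ, tʃ, v, w, dz, ʃ, β, dʒ, ʒ, k, z, x, ts, ʁ, c, s, f/.
Then [+voice] gives /b, ʐ, v, w, dz, β, dʒ, ʒ, z, ʁ/.
Within that set, [−labial] leaves /ʐ, dz, dʒ, ʒ, z, ʁ/.

ʐ, dz, dʒ, ʒ, z, ʁ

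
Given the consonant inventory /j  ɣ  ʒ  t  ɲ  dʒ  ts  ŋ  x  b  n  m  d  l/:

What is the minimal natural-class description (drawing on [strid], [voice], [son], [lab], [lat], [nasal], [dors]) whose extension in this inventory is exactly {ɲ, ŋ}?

[+nasal, +dors]

The class [+nasal], [+dorsal] has exactly /ɲ, ŋ/ as its extension in this inventory. No smaller conjunction from the listed features achieves this: [+dorsal] alone would also admit /j, ɣ, x/; [+nasal] alone would also admit /n, m/; and checking the remaining single features turns up none with this extension.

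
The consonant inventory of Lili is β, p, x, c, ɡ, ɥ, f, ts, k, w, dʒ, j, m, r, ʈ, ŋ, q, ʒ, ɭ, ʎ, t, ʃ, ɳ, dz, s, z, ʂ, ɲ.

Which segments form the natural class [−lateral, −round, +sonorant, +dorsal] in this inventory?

j, ŋ, ɲ

Eliminate segments failing any feature: /β, p, x, c, ɡ, f, ts, k, dʒ, ʈ, q, ʒ, t, ʃ, dz, s, z, ʂ/ are [−sonorant]; /ɥ, w/ are [+round]; /m, r, ɳ/ are [−dorsal]; /ɭ, ʎ/ are [+lateral]. The remaining /j, ŋ, ɲ/ satisfy [−lateral], [−round], [+sonorant], [+dorsal].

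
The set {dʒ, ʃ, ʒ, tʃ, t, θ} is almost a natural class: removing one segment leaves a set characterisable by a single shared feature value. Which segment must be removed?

t

[distributed] groups all but one: /dʒ, ʒ, ʃ, θ, tʃ/ share [+distributed] while /t/ (voiceless alveolar stop) alone is [−distributed]. Removing any other segment would not leave a single-feature class that excludes it.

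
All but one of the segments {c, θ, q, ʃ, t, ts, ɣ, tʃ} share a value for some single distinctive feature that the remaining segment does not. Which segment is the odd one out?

[voice] groups all but one: /ʃ, t, q, c, tʃ, ts, θ/ share [−voice] while /ɣ/ (voiced velar fricative) alone is [+voice]. Removing any other segment would not leave a single-feature class that excludes it.

ɣ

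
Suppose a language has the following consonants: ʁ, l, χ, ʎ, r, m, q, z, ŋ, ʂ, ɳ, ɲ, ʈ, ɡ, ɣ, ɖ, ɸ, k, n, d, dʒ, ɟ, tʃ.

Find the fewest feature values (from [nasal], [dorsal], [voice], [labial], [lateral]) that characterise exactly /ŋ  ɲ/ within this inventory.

Every target segment is [+nasal], [+dorsal]; each remaining inventory member fails at least one of these. Each conjunct is needed — [+dorsal] alone would also admit /ʁ, χ, ʎ, q, …/; [+nasal] alone would also admit /m, ɳ, n/ — and no other single listed feature has exactly this extension, so two is the minimum.

[+nasal, +dorsal]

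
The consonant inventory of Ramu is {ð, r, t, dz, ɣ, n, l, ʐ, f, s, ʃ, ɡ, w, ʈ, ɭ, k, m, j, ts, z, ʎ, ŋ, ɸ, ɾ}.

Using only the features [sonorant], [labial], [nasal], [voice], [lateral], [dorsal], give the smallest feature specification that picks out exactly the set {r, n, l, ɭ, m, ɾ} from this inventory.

/r, n, l, ɭ, m, ɾ/ are all [+sonorant], [−dorsal], and no other segment in the inventory matches both values. Dropping any one of them over-generates: [−dorsal] alone would also admit /ð, t, dz, ʐ, …/; [+sonorant] alone would also admit /w, j, ʎ, ŋ/. No other single listed feature picks out exactly this set either, so fewer than two features will not do.

[+sonorant, −dorsal]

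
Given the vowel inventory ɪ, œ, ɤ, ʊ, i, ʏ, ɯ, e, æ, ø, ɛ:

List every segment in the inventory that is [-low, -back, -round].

ɪ, i, e, ɛ

First, the [-low] segments are /ɪ, œ, ɤ, ʊ, i, ʏ, ɯ, e, ø, ɛ/.
Then [-back] gives /ɪ, œ, i, ʏ, e, ø, ɛ/.
Among these, [-round] leaves /ɪ, i, e, ɛ/.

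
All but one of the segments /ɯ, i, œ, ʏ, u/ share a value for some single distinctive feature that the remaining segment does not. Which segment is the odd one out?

[high] groups all but one: /ʏ, u, i, ɯ/ share [+high] while /œ/ (mid front rounded lax vowel) alone is [-high]. Removing any other segment would not leave a single-feature class that excludes it.

œ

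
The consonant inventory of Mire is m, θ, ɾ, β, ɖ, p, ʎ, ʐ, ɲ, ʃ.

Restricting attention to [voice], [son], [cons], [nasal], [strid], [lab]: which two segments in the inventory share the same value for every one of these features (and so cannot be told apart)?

ɾ, ʎ

On the given features, /ɾ/ and /ʎ/ have an identical profile: [+voice], [+sonorant], [+consonantal], [-nasal], [-strident], [-labial]. No other two segments in the inventory coincide on all 6 features. (They do differ in [lateral] and [dorsal], which are not among the given features.)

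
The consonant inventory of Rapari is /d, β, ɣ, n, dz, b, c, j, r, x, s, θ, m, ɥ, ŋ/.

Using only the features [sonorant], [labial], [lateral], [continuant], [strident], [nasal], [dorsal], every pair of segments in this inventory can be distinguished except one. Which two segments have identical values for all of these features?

x, ɣ

/x/ (voiceless velar fricative) and /ɣ/ (voiced velar fricative) are both [−sonorant], [−labial], [−lateral], [+continuant], [−strident], [−nasal], [+dorsal], so none of the listed features separates them. (They do differ in [voice], which is not among the given features.) Every other pair in the inventory differs on at least one listed feature.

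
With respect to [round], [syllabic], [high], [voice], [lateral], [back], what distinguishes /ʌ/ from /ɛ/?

/ʌ/ (mid back unrounded lax vowel) and /ɛ/ (mid front unrounded lax vowel) agree on [−round], [+syllabic], [−high], [+voice], [−lateral]. They differ on [back] (/ʌ/ [+], /ɛ/ [−]).

[back]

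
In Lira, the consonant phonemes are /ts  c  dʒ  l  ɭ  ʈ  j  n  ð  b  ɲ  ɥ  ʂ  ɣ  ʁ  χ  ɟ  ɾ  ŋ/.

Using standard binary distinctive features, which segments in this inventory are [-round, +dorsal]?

Eliminate segments failing any feature: /ts, dʒ, l, ɭ, ʈ, n, ð, b, ʂ, ɾ/ are [-dorsal]; /ɥ/ is [+round]. The remaining /c, j, ɲ, ɣ, ʁ, χ, ɟ, ŋ/ satisfy [-round], [+dorsal].

c, j, ɲ, ɣ, ʁ, χ, ɟ, ŋ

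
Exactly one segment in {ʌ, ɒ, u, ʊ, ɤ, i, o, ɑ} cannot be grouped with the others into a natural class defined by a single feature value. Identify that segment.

The remaining segments after removing /i/ share [+back]; /i/ (high front unrounded tense vowel) is [−back]. For every other candidate removal, the leftover set fails to share any single feature value that the removed segment lacks.

i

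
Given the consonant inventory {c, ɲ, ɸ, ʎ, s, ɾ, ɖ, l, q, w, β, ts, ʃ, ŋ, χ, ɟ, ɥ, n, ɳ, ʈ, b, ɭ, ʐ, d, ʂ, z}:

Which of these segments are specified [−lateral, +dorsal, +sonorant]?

Eliminate segments failing any feature: /c, q, χ, ɟ/ are [−sonorant]; /ɸ, s, ɾ, ɖ, β, ts, ʃ, n, ɳ, ʈ, b, ʐ, d, ʂ, z/ are [−dorsal]; /ʎ, l, ɭ/ are [+lateral]. The remaining /ɲ, w, ŋ, ɥ/ satisfy [−lateral], [+dorsal], [+sonorant].

ɲ, w, ŋ, ɥ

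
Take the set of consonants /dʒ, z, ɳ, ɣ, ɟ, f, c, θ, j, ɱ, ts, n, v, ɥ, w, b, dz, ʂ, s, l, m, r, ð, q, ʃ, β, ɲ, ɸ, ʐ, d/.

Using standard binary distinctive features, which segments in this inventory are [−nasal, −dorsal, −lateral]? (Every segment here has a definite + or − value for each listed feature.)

dʒ, z, f, θ, ts, v, b, dz, ʂ, s, r, ð, ʃ, β, ɸ, ʐ, d

First, the [−nasal] segments are /dʒ, z, ɣ, ɟ, f, c, θ, j, ts, v, ɥ, w, b, dz, ʂ, s, l, r, ð, q, ʃ, β, ɸ, ʐ, d/.
Within that set, [−dorsal] gives /dʒ, z, f, θ, ts, v, b, dz, ʂ, s, l, r, ð, ʃ, β, ɸ, ʐ, d/.
Within that set, [−lateral] leaves /dʒ, z, f, θ, ts, v, b, dz, ʂ, s, r, ð, ʃ, β, ɸ, ʐ, d/.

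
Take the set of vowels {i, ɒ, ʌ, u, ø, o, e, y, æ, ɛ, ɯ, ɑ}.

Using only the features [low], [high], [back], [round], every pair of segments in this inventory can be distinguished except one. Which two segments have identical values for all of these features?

/e/ (mid front unrounded tense vowel) and /ɛ/ (mid front unrounded lax vowel) are both [-low], [-high], [-back], [-round], so none of the listed features separates them. (They do differ in [tense], which is not among the given features.) Every other pair in the inventory differs on at least one listed feature.

e, ɛ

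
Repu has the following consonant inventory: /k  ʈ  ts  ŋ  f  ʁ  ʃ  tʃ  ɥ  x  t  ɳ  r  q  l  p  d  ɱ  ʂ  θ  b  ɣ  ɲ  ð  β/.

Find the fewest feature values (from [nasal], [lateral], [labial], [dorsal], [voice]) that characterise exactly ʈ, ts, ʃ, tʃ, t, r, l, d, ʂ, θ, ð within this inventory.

[-nasal, -labial, -dorsal]

The class [-nasal], [-labial], [-dorsal] has exactly /ʈ, ts, ʃ, tʃ, t, r, l, d, ʂ, θ, ð/ as its extension in this inventory. No smaller conjunction from the listed features achieves this: [-labial, -dorsal] alone would also admit /ɳ/; [-nasal, -dorsal] alone would also admit /f, p, b, β/; [-nasal, -labial] alone would also admit /k, ʁ, x, q, …/; and checking the remaining two-feature bundles turns up none with this extension.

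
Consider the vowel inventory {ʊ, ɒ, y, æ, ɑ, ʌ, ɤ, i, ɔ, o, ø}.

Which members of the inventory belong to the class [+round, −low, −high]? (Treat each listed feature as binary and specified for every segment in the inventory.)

ɔ, o, ø

Checking each segment against [+round], [−low], [−high]: /ɔ/ (mid back rounded lax vowel), /o/ (mid back rounded tense vowel), /ø/ (mid front rounded tense vowel) satisfy every feature; every other segment in the inventory fails at least one.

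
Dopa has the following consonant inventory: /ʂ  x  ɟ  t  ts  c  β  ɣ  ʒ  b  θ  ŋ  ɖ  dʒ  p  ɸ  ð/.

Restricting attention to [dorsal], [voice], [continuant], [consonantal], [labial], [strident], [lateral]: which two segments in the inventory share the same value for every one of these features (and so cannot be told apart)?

On the given features, /ɟ/ and /ŋ/ have an identical profile: [+dorsal], [+voice], [-continuant], [+consonantal], [-labial], [-strident], [-lateral]. No other two segments in the inventory coincide on all 7 features. (They do differ in [sonorant], [nasal] and [back], which are not among the given features.)

ɟ, ŋ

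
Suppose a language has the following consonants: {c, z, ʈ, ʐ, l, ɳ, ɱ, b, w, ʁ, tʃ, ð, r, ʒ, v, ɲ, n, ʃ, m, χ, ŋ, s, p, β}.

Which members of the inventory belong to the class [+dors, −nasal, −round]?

c, ʁ, χ

Eliminate segments failing any feature: /z, ʈ, ʐ, l, ɳ, ɱ, b, tʃ, ð, r, ʒ, v, n, ʃ, m, s, p, β/ are [−dorsal]; /w/ is [+round]; /ɲ, ŋ/ are [+nasal]. The remaining /c, ʁ, χ/ satisfy [+dorsal], [−nasal], [−round].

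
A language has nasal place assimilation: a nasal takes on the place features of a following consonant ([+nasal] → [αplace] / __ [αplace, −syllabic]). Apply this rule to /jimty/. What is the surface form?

/m/ sits before the [+coronal] consonant /t/, so it takes on [+coronal] and surfaces as /n/. The rest of the form is unaffected: [jinty].

[jinty]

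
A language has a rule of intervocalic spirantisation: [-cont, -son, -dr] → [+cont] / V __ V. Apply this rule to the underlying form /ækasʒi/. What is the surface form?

[æxasʒi]

The only segment in the rule's environment that also matches [-cont, -son, -dr] is /k/. Applying [+continuant] turns the voiceless velar stop into /x/ (voiceless velar fricative), giving [æxasʒi].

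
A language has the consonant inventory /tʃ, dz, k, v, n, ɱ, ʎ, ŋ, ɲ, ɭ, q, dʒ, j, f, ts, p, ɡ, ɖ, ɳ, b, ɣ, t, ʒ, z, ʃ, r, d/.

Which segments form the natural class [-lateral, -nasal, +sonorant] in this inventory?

j, r

Eliminate segments failing any feature: /tʃ, dz, k, v, q, dʒ, f, ts, p, ɡ, ɖ, b, ɣ, t, ʒ, z, ʃ, d/ are [-sonorant]; /n, ɱ, ŋ, ɲ, ɳ/ are [+nasal]; /ʎ, ɭ/ are [+lateral]. The remaining /j, r/ satisfy [-lateral], [-nasal], [+sonorant].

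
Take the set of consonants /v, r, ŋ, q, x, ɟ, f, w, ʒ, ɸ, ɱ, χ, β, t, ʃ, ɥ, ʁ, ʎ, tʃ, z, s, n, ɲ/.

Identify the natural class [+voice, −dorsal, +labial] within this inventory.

v, ɱ, β

Among the inventory, the [+voice] segments are /v, r, ŋ, ɟ, w, ʒ, ɱ, β, ɥ, ʁ, ʎ, z, n, ɲ/.
Intersecting with [−dorsal] gives /v, r, ʒ, ɱ, β, z, n/.
Then [+labial] leaves /v, ɱ, β/.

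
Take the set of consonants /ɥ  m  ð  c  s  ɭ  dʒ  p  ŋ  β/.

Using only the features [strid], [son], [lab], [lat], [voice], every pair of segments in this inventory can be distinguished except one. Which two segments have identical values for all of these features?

m, ɥ

On the given features, /m/ and /ɥ/ have an identical profile: [−strident], [+sonorant], [+labial], [−lateral], [+voice]. No other two segments in the inventory coincide on all 5 features. (They do differ in [nasal], [continuant], [round] and [dorsal], which are not among the given features.)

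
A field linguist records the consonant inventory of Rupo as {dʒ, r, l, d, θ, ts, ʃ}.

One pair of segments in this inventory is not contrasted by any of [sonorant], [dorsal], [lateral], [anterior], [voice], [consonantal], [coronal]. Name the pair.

ts, θ

Both /ts/ and /θ/ are [−sonorant], [−dorsal], [−lateral], [+anterior], [−voice], [+consonantal], [+coronal]. Since the list omits [continuant], [strident] and [distributed] — which do distinguish the voiceless alveolar affricate from the voiceless dental fricative — this pair collapses; all other pairs remain distinct.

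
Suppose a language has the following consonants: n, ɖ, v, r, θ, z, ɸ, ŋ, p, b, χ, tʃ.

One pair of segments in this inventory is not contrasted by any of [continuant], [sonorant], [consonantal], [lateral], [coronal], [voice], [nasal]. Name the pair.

Both /χ/ and /ɸ/ are [+continuant], [-sonorant], [+consonantal], [-lateral], [-coronal], [-voice], [-nasal]. Since the list omits [labial] and [dorsal] — which do distinguish the voiceless uvular fricative from the voiceless bilabial fricative — this pair collapses; all other pairs remain distinct.

χ, ɸ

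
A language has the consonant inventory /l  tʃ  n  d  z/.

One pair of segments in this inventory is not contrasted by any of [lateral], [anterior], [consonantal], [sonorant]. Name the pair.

Both /d/ and /z/ are [−lateral], [+anterior], [+consonantal], [−sonorant]. Since the list omits [continuant] and [strident] — which do distinguish the voiced alveolar stop from the voiced alveolar fricative — this pair collapses; all other pairs remain distinct.

d, z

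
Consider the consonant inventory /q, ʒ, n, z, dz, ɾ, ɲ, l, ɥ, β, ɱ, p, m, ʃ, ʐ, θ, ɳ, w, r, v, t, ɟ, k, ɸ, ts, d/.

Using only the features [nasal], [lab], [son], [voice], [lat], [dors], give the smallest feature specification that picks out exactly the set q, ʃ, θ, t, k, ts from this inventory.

Every target segment is [-voice], [-labial]; each remaining inventory member fails at least one of these. Each conjunct is needed — [-labial] alone would also admit /ʒ, n, z, dz, …/; [-voice] alone would also admit /p, ɸ/ — and no other single listed feature has exactly this extension, so two is the minimum.

[-voice, -lab]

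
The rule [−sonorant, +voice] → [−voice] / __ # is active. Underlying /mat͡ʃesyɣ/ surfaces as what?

/ɣ/ satisfies [−sonorant, +voice] and sits in __ #. The [−voice] counterpart of the voiced velar fricative is /x/. Other segments in /mat͡ʃesyɣ/ either fail the structural description or are not in the environment, so the surface form is [mat͡ʃesyx].

[mat͡ʃesyx]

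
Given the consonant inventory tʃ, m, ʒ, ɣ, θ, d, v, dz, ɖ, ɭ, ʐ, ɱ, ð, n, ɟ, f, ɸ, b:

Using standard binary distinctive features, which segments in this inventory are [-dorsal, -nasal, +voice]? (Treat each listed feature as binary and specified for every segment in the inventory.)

ʒ, d, v, dz, ɖ, ɭ, ʐ, ð, b

Eliminate segments failing any feature: /tʃ, θ, f, ɸ/ are [-voice]; /m, ɱ, n/ are [+nasal]; /ɣ, ɟ/ are [+dorsal]. The remaining /ʒ, d, v, dz, ɖ, ɭ, ʐ, ð, b/ satisfy [-dorsal], [-nasal], [+voice].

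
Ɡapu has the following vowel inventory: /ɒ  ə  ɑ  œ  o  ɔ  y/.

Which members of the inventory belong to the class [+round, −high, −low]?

Eliminate segments failing any feature: /ɒ/ is [+low]; /ə, ɑ/ are [−round]; /y/ is [+high]. The remaining /œ, o, ɔ/ satisfy [+round], [−high], [−low].

œ, o, ɔ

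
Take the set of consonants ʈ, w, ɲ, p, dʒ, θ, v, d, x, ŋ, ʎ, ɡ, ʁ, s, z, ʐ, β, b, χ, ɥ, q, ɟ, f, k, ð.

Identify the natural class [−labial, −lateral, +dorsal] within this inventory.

Checking each segment against [−labial], [−lateral], [+dorsal]: /ɲ/ (palatal nasal), /x/ (voiceless velar fricative), /ŋ/ (velar nasal), /ɡ/ (voiced velar stop), /ʁ/ (voiced uvular fricative), /χ/ (voiceless uvular fricative), among others, satisfy every feature; every other segment in the inventory fails at least one.

ɲ, x, ŋ, ɡ, ʁ, χ, q, ɟ, k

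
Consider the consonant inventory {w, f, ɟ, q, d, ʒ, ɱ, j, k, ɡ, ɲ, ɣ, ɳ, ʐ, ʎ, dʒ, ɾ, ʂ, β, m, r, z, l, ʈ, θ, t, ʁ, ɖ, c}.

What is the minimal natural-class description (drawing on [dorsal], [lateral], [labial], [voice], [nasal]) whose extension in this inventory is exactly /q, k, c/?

[−voice, +dorsal]

/q, k, c/ are all [−voice], [+dorsal], and no other segment in the inventory matches both values. Dropping any one of them over-generates: [+dorsal] alone would also admit /w, ɟ, j, ɡ, …/; [−voice] alone would also admit /f, ʂ, ʈ, θ, …/. No other single listed feature picks out exactly this set either, so fewer than two features will not do.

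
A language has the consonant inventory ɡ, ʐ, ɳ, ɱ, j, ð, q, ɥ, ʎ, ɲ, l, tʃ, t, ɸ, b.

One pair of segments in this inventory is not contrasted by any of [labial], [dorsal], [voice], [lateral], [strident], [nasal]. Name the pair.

j, ɡ

On the given features, /j/ and /ɡ/ have an identical profile: [−labial], [+dorsal], [+voice], [−lateral], [−strident], [−nasal]. No other two segments in the inventory coincide on all 6 features. (They do differ in [sonorant], [continuant] and [back], which are not among the given features.)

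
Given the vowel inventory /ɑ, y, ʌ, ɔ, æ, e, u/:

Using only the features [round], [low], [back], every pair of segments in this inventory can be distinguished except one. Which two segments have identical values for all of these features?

On the given features, /u/ and /ɔ/ have an identical profile: [+round], [-low], [+back]. No other two segments in the inventory coincide on all 3 features. (They do differ in [high] and [tense], which are not among the given features.)

u, ɔ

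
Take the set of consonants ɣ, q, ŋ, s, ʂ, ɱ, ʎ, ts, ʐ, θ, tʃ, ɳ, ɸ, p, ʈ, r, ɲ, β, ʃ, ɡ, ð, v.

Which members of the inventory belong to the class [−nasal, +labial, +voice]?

Checking each segment against [−nasal], [+labial], [+voice]: /β/ (voiced bilabial fricative), /v/ (voiced labiodental fricative) satisfy every feature; every other segment in the inventory fails at least one.

β, v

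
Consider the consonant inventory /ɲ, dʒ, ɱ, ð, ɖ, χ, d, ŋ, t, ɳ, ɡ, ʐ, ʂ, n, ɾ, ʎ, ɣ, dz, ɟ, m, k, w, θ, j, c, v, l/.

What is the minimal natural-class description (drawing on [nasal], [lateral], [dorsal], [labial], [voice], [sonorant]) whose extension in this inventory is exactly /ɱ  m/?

[+nasal, +labial]

The class [+nasal], [+labial] has exactly /ɱ, m/ as its extension in this inventory. No smaller conjunction from the listed features achieves this: [+labial] alone would also admit /w, v/; [+nasal] alone would also admit /ɲ, ŋ, ɳ, n/; and checking the remaining single features turns up none with this extension.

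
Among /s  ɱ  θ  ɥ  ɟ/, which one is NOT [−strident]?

Every segment except /s/ is [−strident]. /s/ (voiceless alveolar fricative) is [+strident], so it is the exception.

s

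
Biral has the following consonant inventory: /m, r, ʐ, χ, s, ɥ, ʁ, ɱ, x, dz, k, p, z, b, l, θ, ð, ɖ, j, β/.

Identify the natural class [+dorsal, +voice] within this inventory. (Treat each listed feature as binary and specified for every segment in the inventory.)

Checking each segment against [+dorsal], [+voice]: /ɥ/ (labial-palatal glide), /ʁ/ (voiced uvular fricative), /j/ (palatal glide) satisfy every feature; every other segment in the inventory fails at least one.

ɥ, ʁ, j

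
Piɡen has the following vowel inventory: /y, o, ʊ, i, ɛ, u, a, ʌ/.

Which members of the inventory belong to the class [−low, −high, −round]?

ɛ, ʌ

Checking each segment against [−low], [−high], [−round]: /ɛ/ (mid front unrounded lax vowel), /ʌ/ (mid back unrounded lax vowel) satisfy every feature; every other segment in the inventory fails at least one.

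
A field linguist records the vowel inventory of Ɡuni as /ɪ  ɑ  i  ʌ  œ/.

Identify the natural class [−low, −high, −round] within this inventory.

Among the inventory, the [−low] segments are /ɪ, i, ʌ, œ/.
Of those, [−high] gives /ʌ, œ/.
Then [−round] leaves /ʌ/.

ʌ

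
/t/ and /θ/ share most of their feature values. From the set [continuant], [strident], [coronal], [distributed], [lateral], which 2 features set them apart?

The two segments share [-strident], [+coronal], [-lateral]. The only features from the list on which they differ: /t/ is [-continuant] while /θ/ is [+continuant]; /t/ is [-distributed] while /θ/ is [+distributed].

[continuant], [distributed]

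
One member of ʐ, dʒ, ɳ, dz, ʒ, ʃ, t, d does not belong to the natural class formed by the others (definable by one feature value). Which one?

/t, ʐ, ʃ, ʒ, d, dz, dʒ/ are all [−sonorant], but /ɳ/ (retroflex nasal) is [+sonorant]. No other single segment can be removed to leave a set sharing one feature value that the removed segment lacks, so /ɳ/ is the odd one out.

ɳ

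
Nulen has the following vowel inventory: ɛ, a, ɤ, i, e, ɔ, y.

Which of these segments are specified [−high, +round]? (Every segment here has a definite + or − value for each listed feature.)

First, the [−high] segments are /ɛ, a, ɤ, e, ɔ/.
Among these, [+round] leaves /ɔ/.

ɔ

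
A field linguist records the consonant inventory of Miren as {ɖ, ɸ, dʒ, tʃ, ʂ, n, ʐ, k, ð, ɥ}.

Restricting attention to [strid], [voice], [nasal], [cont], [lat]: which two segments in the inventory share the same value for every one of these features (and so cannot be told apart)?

/ɥ/ (labial-palatal glide) and /ð/ (voiced dental fricative) are both [-strident], [+voice], [-nasal], [+continuant], [-lateral], so none of the listed features separates them. (They do differ in [sonorant], [labial], [round] and [dorsal], which are not among the given features.) Every other pair in the inventory differs on at least one listed feature.

ɥ, ð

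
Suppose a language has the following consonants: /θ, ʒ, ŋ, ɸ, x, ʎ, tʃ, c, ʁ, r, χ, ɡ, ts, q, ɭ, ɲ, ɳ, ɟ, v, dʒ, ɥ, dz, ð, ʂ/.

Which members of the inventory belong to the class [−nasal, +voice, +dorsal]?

ʎ, ʁ, ɡ, ɟ, ɥ

Eliminate segments failing any feature: /θ, ɸ, x, tʃ, c, χ, ts, q, ʂ/ are [−voice]; /ʒ, r, ɭ, v, dʒ, dz, ð/ are [−dorsal]; /ŋ, ɲ, ɳ/ are [+nasal]. The remaining /ʎ, ʁ, ɡ, ɟ, ɥ/ satisfy [−nasal], [+voice], [+dorsal].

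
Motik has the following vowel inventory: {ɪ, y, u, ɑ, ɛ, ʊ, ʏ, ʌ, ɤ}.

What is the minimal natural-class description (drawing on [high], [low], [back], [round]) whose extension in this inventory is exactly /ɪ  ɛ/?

The class [−back], [−round] has exactly /ɪ, ɛ/ as its extension in this inventory. No smaller conjunction from the listed features achieves this: [−round] alone would also admit /ɑ, ʌ, ɤ/; [−back] alone would also admit /y, ʏ/; and checking the remaining single features turns up none with this extension.

[−back, −round]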